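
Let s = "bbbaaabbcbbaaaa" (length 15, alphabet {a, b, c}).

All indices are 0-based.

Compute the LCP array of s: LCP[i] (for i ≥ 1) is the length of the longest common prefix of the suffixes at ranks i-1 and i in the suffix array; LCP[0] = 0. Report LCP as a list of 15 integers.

[0, 1, 2, 3, 3, 2, 1, 0, 4, 1, 5, 2, 2, 1, 0]

sorted suffixes:
  #0 SA[0]=14  'a'
  #1 SA[1]=13  'aa'
  #2 SA[2]=12  'aaa'
  #3 SA[3]=11  'aaaa'
  #4 SA[4]=3  'aaabbcbbaaaa'
  #5 SA[5]=4  'aabbcbbaaaa'
  #6 SA[6]=5  'abbcbbaaaa'
  #7 SA[7]=10  'baaaa'
  #8 SA[8]=2  'baaabbcbbaaaa'
  #9 SA[9]=9  'bbaaaa'
  #10 SA[10]=1  'bbaaabbcbbaaaa'
  #11 SA[11]=0  'bbbaaabbcbbaaaa'
  #12 SA[12]=6  'bbcbbaaaa'
  #13 SA[13]=7  'bcbbaaaa'
  #14 SA[14]=8  'cbbaaaa'

SA = [14, 13, 12, 11, 3, 4, 5, 10, 2, 9, 1, 0, 6, 7, 8]
[i] adj suffixes → lcp
  [1] 14/13 → 1 ('a')
  [2] 13/12 → 2 ('aa')
  [3] 12/11 → 3 ('aaa')
  [4] 11/3 → 3 ('aaa')
  [5] 3/4 → 2 ('aa')
  [6] 4/5 → 1 ('a')
  [7] 5/10 → 0 ('')
  [8] 10/2 → 4 ('baaa')
  [9] 2/9 → 1 ('b')
  [10] 9/1 → 5 ('bbaaa')
  [11] 1/0 → 2 ('bb')
  [12] 0/6 → 2 ('bb')
  [13] 6/7 → 1 ('b')
  [14] 7/8 → 0 ('')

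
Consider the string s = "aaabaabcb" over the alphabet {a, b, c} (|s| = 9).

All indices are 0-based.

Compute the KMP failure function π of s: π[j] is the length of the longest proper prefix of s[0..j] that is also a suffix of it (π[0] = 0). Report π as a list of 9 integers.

π[0] = 0
j=1 s[j]='a': π[1]=1 (border 'a')
j=2 s[j]='a': π[2]=2 (border 'aa')
j=3 s[j]='b': k: 2→1→0; π[3]=0 (border '')
j=4 s[j]='a': π[4]=1 (border 'a')
j=5 s[j]='a': π[5]=2 (border 'aa')
j=6 s[j]='b': k: 2→1→0; π[6]=0 (border '')
j=7 s[j]='c': π[7]=0 (border '')
j=8 s[j]='b': π[8]=0 (border '')

[0, 1, 2, 0, 1, 2, 0, 0, 0]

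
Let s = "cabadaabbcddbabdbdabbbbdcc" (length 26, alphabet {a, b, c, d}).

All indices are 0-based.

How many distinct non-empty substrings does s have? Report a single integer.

rank | idx | suffix
   0 |   5 | aabbcddbabdbdabbbbdcc
   1 |   1 | abadaabbcddbabdbdabbbbdcc
   2 |  18 | abbbbdcc
   3 |   6 | abbcddbabdbdabbbbdcc
   4 |  13 | abdbdabbbbdcc
   5 |   3 | adaabbcddbabdbdabbbbdcc
   6 |  12 | babdbdabbbbdcc
   7 |   2 | badaabbcddbabdbdabbbbdcc
   8 |  19 | bbbbdcc
   9 |  20 | bbbdcc
  10 |   7 | bbcddbabdbdabbbbdcc
  11 |  21 | bbdcc
  12 |   8 | bcddbabdbdabbbbdcc
  13 |  16 | bdabbbbdcc
  14 |  14 | bdbdabbbbdcc
  15 |  22 | bdcc
  16 |  25 | c
  17 |   0 | cabadaabbcddbabdbdabbbbdcc
  18 |  24 | cc
  19 |   9 | cddbabdbdabbbbdcc
  20 |   4 | daabbcddbabdbdabbbbdcc
  21 |  17 | dabbbbdcc
  22 |  11 | dbabdbdabbbbdcc
  23 |  15 | dbdabbbbdcc
  24 |  23 | dcc
  25 |  10 | ddbabdbdabbbbdcc

SA = [5, 1, 18, 6, 13, 3, 12, 2, 19, 20, 7, 21, 8, 16, 14, 22, 25, 0, 24, 9, 4, 17, 11, 15, 23, 10]
[i] adj suffixes → lcp
  [1] 5/1 → 1 ('a')
  [2] 1/18 → 2 ('ab')
  [3] 18/6 → 3 ('abb')
  [4] 6/13 → 2 ('ab')
  [5] 13/3 → 1 ('a')
  [6] 3/12 → 0 ('')
  [7] 12/2 → 2 ('ba')
  [8] 2/19 → 1 ('b')
  [9] 19/20 → 3 ('bbb')
  [10] 20/7 → 2 ('bb')
  [11] 7/21 → 2 ('bb')
  [12] 21/8 → 1 ('b')
  [13] 8/16 → 1 ('b')
  [14] 16/14 → 2 ('bd')
  [15] 14/22 → 2 ('bd')
  [16] 22/25 → 0 ('')
  [17] 25/0 → 1 ('c')
  [18] 0/24 → 1 ('c')
  [19] 24/9 → 1 ('c')
  [20] 9/4 → 0 ('')
  [21] 4/17 → 2 ('da')
  [22] 17/11 → 1 ('d')
  [23] 11/15 → 2 ('db')
  [24] 15/23 → 1 ('d')
  [25] 23/10 → 1 ('d')

n(n+1)/2 = 26·27/2 = 351
Σ LCP = 0 + 1 + 2 + 3 + 2 + 1 + 0 + 2 + 1 + 3 + 2 + 2 + 1 + 1 + 2 + 2 + 0 + 1 + 1 + 1 + 0 + 2 + 1 + 2 + 1 + 1 = 35
distinct = 351 − 35 = 316

316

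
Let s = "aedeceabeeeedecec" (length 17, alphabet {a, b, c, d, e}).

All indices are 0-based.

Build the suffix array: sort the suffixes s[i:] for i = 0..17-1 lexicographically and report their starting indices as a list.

rank→(start, suffix):
  0 → (6, 'abeeeedecec')
  1 → (0, 'aedeceabeeeedecec')
  2 → (7, 'beeeedecec')
  3 → (16, 'c')
  4 → (4, 'ceabeeeedecec')
  5 → (14, 'cec')
  6 → (2, 'deceabeeeedecec')
  7 → (12, 'decec')
  8 → (5, 'eabeeeedecec')
  9 → (15, 'ec')
  10 → (3, 'eceabeeeedecec')
  11 → (13, 'ecec')
  12 → (1, 'edeceabeeeedecec')
  13 → (11, 'edecec')
  14 → (10, 'eedecec')
  15 → (9, 'eeedecec')
  16 → (8, 'eeeedecec')

[6, 0, 7, 16, 4, 14, 2, 12, 5, 15, 3, 13, 1, 11, 10, 9, 8]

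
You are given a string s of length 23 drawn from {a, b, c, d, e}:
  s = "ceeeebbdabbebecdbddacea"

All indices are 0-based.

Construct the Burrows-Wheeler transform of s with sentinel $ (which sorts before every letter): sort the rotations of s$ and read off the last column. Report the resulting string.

aeddeabdbeea$bdcbcebbeec

rank  rotation                  last
    0  $ceeeebbdabbebecdbddacea  a
    1  a$ceeeebbdabbebecdbddace  e
    2  abbebecdbddacea$ceeeebbd  d
    3  acea$ceeeebbdabbebecdbdd  d
    4  bbdabbebecdbddacea$ceeee  e
    5  bbebecdbddacea$ceeeebbda  a
    6  bdabbebecdbddacea$ceeeeb  b
    7  bddacea$ceeeebbdabbebecd  d
    8  bebecdbddacea$ceeeebbdab  b
    9  becdbddacea$ceeeebbdabbe  e
   10  cdbddacea$ceeeebbdabbebe  e
   11  cea$ceeeebbdabbebecdbdda  a
   12  ceeeebbdabbebecdbddacea$  $
   13  dabbebecdbddacea$ceeeebb  b
   14  dacea$ceeeebbdabbebecdbd  d
   15  dbddacea$ceeeebbdabbebec  c
   16  ddacea$ceeeebbdabbebecdb  b
   17  ea$ceeeebbdabbebecdbddac  c
   18  ebbdabbebecdbddacea$ceee  e
   19  ebecdbddacea$ceeeebbdabb  b
   20  ecdbddacea$ceeeebbdabbeb  b
   21  eebbdabbebecdbddacea$cee  e
   22  eeebbdabbebecdbddacea$ce  e
   23  eeeebbdabbebecdbddacea$c  c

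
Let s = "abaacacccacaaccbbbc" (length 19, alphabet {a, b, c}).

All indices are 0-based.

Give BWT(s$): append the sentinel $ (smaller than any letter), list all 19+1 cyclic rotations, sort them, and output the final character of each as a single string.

rank  rotation              last
    0  $abaacacccacaaccbbbc  c
    1  aacacccacaaccbbbc$ab  b
    2  aaccbbbc$abaacacccac  c
    3  abaacacccacaaccbbbc$  $
    4  acaaccbbbc$abaacaccc  c
    5  acacccacaaccbbbc$aba  a
    6  accbbbc$abaacacccaca  a
    7  acccacaaccbbbc$abaac  c
    8  baacacccacaaccbbbc$a  a
    9  bbbc$abaacacccacaacc  c
   10  bbc$abaacacccacaaccb  b
   11  bc$abaacacccacaaccbb  b
   12  c$abaacacccacaaccbbb  b
   13  caaccbbbc$abaacaccca  a
   14  cacaaccbbbc$abaacacc  c
   15  cacccacaaccbbbc$abaa  a
   16  cbbbc$abaacacccacaac  c
   17  ccacaaccbbbc$abaacac  c
   18  ccbbbc$abaacacccacaa  a
   19  cccacaaccbbbc$abaaca  a

cbc$caacacbbbacaccaa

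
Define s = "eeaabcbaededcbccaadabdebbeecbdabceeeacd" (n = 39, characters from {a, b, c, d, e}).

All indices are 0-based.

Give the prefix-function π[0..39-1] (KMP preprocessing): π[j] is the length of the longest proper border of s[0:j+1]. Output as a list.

π[0] = 0
j=1 s[j]='e': π[1]=1 (border 'e')
j=2 s[j]='a': k: 1→0; π[2]=0 (border '')
j=3 s[j]='a': π[3]=0 (border '')
j=4 s[j]='b': π[4]=0 (border '')
j=5 s[j]='c': π[5]=0 (border '')
j=6 s[j]='b': π[6]=0 (border '')
j=7 s[j]='a': π[7]=0 (border '')
j=8 s[j]='e': π[8]=1 (border 'e')
j=9 s[j]='d': k: 1→0; π[9]=0 (border '')
j=10 s[j]='e': π[10]=1 (border 'e')
j=11 s[j]='d': k: 1→0; π[11]=0 (border '')
j=12 s[j]='c': π[12]=0 (border '')
j=13 s[j]='b': π[13]=0 (border '')
j=14 s[j]='c': π[14]=0 (border '')
j=15 s[j]='c': π[15]=0 (border '')
j=16 s[j]='a': π[16]=0 (border '')
j=17 s[j]='a': π[17]=0 (border '')
j=18 s[j]='d': π[18]=0 (border '')
j=19 s[j]='a': π[19]=0 (border '')
j=20 s[j]='b': π[20]=0 (border '')
j=21 s[j]='d': π[21]=0 (border '')
j=22 s[j]='e': π[22]=1 (border 'e')
j=23 s[j]='b': k: 1→0; π[23]=0 (border '')
j=24 s[j]='b': π[24]=0 (border '')
j=25 s[j]='e': π[25]=1 (border 'e')
j=26 s[j]='e': π[26]=2 (border 'ee')
j=27 s[j]='c': k: 2→1→0; π[27]=0 (border '')
j=28 s[j]='b': π[28]=0 (border '')
j=29 s[j]='d': π[29]=0 (border '')
j=30 s[j]='a': π[30]=0 (border '')
j=31 s[j]='b': π[31]=0 (border '')
j=32 s[j]='c': π[32]=0 (border '')
j=33 s[j]='e': π[33]=1 (border 'e')
j=34 s[j]='e': π[34]=2 (border 'ee')
j=35 s[j]='e': k: 2→1; π[35]=2 (border 'ee')
j=36 s[j]='a': π[36]=3 (border 'eea')
j=37 s[j]='c': k: 3→0; π[37]=0 (border '')
j=38 s[j]='d': π[38]=0 (border '')

[0, 1, 0, 0, 0, 0, 0, 0, 1, 0, 1, 0, 0, 0, 0, 0, 0, 0, 0, 0, 0, 0, 1, 0, 0, 1, 2, 0, 0, 0, 0, 0, 0, 1, 2, 2, 3, 0, 0]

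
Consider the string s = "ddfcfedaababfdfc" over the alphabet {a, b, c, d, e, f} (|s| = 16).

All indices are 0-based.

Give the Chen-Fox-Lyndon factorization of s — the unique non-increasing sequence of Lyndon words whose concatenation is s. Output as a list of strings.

["ddf", "cfed", "aababfdfc"]

emit factor 1: 'ddf' (i=0, period=3)
emit factor 2: 'cfed' (i=3, period=4)
emit factor 3: 'aababfdfc' (i=7, period=9)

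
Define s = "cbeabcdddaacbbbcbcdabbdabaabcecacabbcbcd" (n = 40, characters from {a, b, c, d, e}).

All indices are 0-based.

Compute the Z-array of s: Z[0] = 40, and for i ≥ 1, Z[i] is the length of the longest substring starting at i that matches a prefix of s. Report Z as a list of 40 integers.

Z[0]=40
i=1: outside box; Z[1]=0
i=2: outside box; Z[2]=0
i=3: outside box; Z[3]=0
i=4: outside box; Z[4]=0
i=5: outside box; Z[5]=1 grow→box=[5,6)
i=6: outside box; Z[6]=0
i=7: outside box; Z[7]=0
i=8: outside box; Z[8]=0
i=9: outside box; Z[9]=0
i=10: outside box; Z[10]=0
i=11: outside box; Z[11]=2 grow→box=[11,13)
i=12: min(r-i=1, Z[1]=0)=0; Z[12]=0
i=13: outside box; Z[13]=0
i=14: outside box; Z[14]=0
i=15: outside box; Z[15]=2 grow→box=[15,17)
i=16: min(r-i=1, Z[1]=0)=0; Z[16]=0
i=17: outside box; Z[17]=1 grow→box=[17,18)
i=18: outside box; Z[18]=0
i=19: outside box; Z[19]=0
i=20: outside box; Z[20]=0
i=21: outside box; Z[21]=0
i=22: outside box; Z[22]=0
i=23: outside box; Z[23]=0
i=24: outside box; Z[24]=0
i=25: outside box; Z[25]=0
i=26: outside box; Z[26]=0
i=27: outside box; Z[27]=0
i=28: outside box; Z[28]=1 grow→box=[28,29)
i=29: outside box; Z[29]=0
i=30: outside box; Z[30]=1 grow→box=[30,31)
i=31: outside box; Z[31]=0
i=32: outside box; Z[32]=1 grow→box=[32,33)
i=33: outside box; Z[33]=0
i=34: outside box; Z[34]=0
i=35: outside box; Z[35]=0
i=36: outside box; Z[36]=2 grow→box=[36,38)
i=37: min(r-i=1, Z[1]=0)=0; Z[37]=0
i=38: outside box; Z[38]=1 grow→box=[38,39)
i=39: outside box; Z[39]=0

[40, 0, 0, 0, 0, 1, 0, 0, 0, 0, 0, 2, 0, 0, 0, 2, 0, 1, 0, 0, 0, 0, 0, 0, 0, 0, 0, 0, 1, 0, 1, 0, 1, 0, 0, 0, 2, 0, 1, 0]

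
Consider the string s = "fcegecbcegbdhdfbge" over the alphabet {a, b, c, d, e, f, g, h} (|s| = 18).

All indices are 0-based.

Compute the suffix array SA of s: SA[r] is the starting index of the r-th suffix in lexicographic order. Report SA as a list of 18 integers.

[6, 10, 15, 5, 7, 1, 13, 11, 17, 4, 8, 2, 14, 0, 9, 16, 3, 12]

rank | idx | suffix
   0 |   6 | bcegbdhdfbge
   1 |  10 | bdhdfbge
   2 |  15 | bge
   3 |   5 | cbcegbdhdfbge
   4 |   7 | cegbdhdfbge
   5 |   1 | cegecbcegbdhdfbge
   6 |  13 | dfbge
   7 |  11 | dhdfbge
   8 |  17 | e
   9 |   4 | ecbcegbdhdfbge
  10 |   8 | egbdhdfbge
  11 |   2 | egecbcegbdhdfbge
  12 |  14 | fbge
  13 |   0 | fcegecbcegbdhdfbge
  14 |   9 | gbdhdfbge
  15 |  16 | ge
  16 |   3 | gecbcegbdhdfbge
  17 |  12 | hdfbge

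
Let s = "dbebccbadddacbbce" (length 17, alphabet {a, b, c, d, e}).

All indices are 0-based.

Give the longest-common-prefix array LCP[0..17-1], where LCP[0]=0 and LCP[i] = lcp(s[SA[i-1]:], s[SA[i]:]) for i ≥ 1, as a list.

rank | idx | suffix
   0 |  11 | acbbce
   1 |   7 | adddacbbce
   2 |   6 | badddacbbce
   3 |  13 | bbce
   4 |   3 | bccbadddacbbce
   5 |  14 | bce
   6 |   1 | bebccbadddacbbce
   7 |   5 | cbadddacbbce
   8 |  12 | cbbce
   9 |   4 | ccbadddacbbce
  10 |  15 | ce
  11 |  10 | dacbbce
  12 |   0 | dbebccbadddacbbce
  13 |   9 | ddacbbce
  14 |   8 | dddacbbce
  15 |  16 | e
  16 |   2 | ebccbadddacbbce

SA = [11, 7, 6, 13, 3, 14, 1, 5, 12, 4, 15, 10, 0, 9, 8, 16, 2]
rank  pair      lcp
   1  s[11:],s[7:]  1  'a'
   2  s[7:],s[6:]  0  ''
   3  s[6:],s[13:]  1  'b'
   4  s[13:],s[3:]  1  'b'
   5  s[3:],s[14:]  2  'bc'
   6  s[14:],s[1:]  1  'b'
   7  s[1:],s[5:]  0  ''
   8  s[5:],s[12:]  2  'cb'
   9  s[12:],s[4:]  1  'c'
  10  s[4:],s[15:]  1  'c'
  11  s[15:],s[10:]  0  ''
  12  s[10:],s[0:]  1  'd'
  13  s[0:],s[9:]  1  'd'
  14  s[9:],s[8:]  2  'dd'
  15  s[8:],s[16:]  0  ''
  16  s[16:],s[2:]  1  'e'

[0, 1, 0, 1, 1, 2, 1, 0, 2, 1, 1, 0, 1, 1, 2, 0, 1]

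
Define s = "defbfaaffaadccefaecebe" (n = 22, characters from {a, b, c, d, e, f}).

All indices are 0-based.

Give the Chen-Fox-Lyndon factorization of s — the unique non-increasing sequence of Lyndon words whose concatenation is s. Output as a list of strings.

emit factor 1: 'def' (i=0, period=3)
emit factor 2: 'bf' (i=3, period=2)
emit factor 3: 'aaff' (i=5, period=4)
emit factor 4: 'aadccefaecebe' (i=9, period=13)

["def", "bf", "aaff", "aadccefaecebe"]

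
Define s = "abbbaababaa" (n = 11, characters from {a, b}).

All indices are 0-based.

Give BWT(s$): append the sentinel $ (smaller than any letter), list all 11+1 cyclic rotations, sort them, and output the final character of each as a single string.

rank  rotation      last
    0  $abbbaababaa  a
    1  a$abbbaababa  a
    2  aa$abbbaabab  b
    3  aababaa$abbb  b
    4  abaa$abbbaab  b
    5  ababaa$abbba  a
    6  abbbaababaa$  $
    7  baa$abbbaaba  a
    8  baababaa$abb  b
    9  babaa$abbbaa  a
   10  bbaababaa$ab  b
   11  bbbaababaa$a  a

aabbba$ababa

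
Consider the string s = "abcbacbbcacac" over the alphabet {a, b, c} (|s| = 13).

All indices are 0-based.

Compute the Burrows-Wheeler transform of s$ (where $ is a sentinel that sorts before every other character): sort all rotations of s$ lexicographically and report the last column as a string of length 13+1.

c$ccbccbaaabba

rank  rotation        last
    0  $abcbacbbcacac  c
    1  abcbacbbcacac$  $
    2  ac$abcbacbbcac  c
    3  acac$abcbacbbc  c
    4  acbbcacac$abcb  b
    5  bacbbcacac$abc  c
    6  bbcacac$abcbac  c
    7  bcacac$abcbacb  b
    8  bcbacbbcacac$a  a
    9  c$abcbacbbcaca  a
   10  cac$abcbacbbca  a
   11  cacac$abcbacbb  b
   12  cbacbbcacac$ab  b
   13  cbbcacac$abcba  a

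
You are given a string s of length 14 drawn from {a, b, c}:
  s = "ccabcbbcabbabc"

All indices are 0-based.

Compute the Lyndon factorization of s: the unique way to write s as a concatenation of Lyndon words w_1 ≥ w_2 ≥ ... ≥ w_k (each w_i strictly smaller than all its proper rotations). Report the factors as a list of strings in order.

emit factor 1: 'c' (i=0, period=1)
emit factor 2: 'c' (i=1, period=1)
emit factor 3: 'abcbbc' (i=2, period=6)
emit factor 4: 'abbabc' (i=8, period=6)

["c", "c", "abcbbc", "abbabc"]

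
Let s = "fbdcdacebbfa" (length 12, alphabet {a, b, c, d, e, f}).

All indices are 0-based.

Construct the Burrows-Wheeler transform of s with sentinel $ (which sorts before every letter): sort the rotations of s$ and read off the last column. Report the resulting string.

afdefbdacbcb$

rank  rotation       last
    0  $fbdcdacebbfa  a
    1  a$fbdcdacebbf  f
    2  acebbfa$fbdcd  d
    3  bbfa$fbdcdace  e
    4  bdcdacebbfa$f  f
    5  bfa$fbdcdaceb  b
    6  cdacebbfa$fbd  d
    7  cebbfa$fbdcda  a
    8  dacebbfa$fbdc  c
    9  dcdacebbfa$fb  b
   10  ebbfa$fbdcdac  c
   11  fa$fbdcdacebb  b
   12  fbdcdacebbfa$  $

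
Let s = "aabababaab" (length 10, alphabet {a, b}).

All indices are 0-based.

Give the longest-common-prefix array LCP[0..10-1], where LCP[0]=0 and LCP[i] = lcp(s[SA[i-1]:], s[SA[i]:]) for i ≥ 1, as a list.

sorted suffixes:
  #0 SA[0]=7  'aab'
  #1 SA[1]=0  'aabababaab'
  #2 SA[2]=8  'ab'
  #3 SA[3]=5  'abaab'
  #4 SA[4]=3  'ababaab'
  #5 SA[5]=1  'abababaab'
  #6 SA[6]=9  'b'
  #7 SA[7]=6  'baab'
  #8 SA[8]=4  'babaab'
  #9 SA[9]=2  'bababaab'

SA = [7, 0, 8, 5, 3, 1, 9, 6, 4, 2]
[i] adj suffixes → lcp
  [1] 7/0 → 3 ('aab')
  [2] 0/8 → 1 ('a')
  [3] 8/5 → 2 ('ab')
  [4] 5/3 → 3 ('aba')
  [5] 3/1 → 5 ('ababa')
  [6] 1/9 → 0 ('')
  [7] 9/6 → 1 ('b')
  [8] 6/4 → 2 ('ba')
  [9] 4/2 → 4 ('baba')

[0, 3, 1, 2, 3, 5, 0, 1, 2, 4]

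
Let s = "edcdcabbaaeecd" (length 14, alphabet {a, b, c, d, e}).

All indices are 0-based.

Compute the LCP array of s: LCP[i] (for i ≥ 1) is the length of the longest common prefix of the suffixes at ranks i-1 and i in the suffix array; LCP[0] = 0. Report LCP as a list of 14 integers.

sorted suffixes:
  #0 SA[0]=8  'aaeecd'
  #1 SA[1]=5  'abbaaeecd'
  #2 SA[2]=9  'aeecd'
  #3 SA[3]=7  'baaeecd'
  #4 SA[4]=6  'bbaaeecd'
  #5 SA[5]=4  'cabbaaeecd'
  #6 SA[6]=12  'cd'
  #7 SA[7]=2  'cdcabbaaeecd'
  #8 SA[8]=13  'd'
  #9 SA[9]=3  'dcabbaaeecd'
  #10 SA[10]=1  'dcdcabbaaeecd'
  #11 SA[11]=11  'ecd'
  #12 SA[12]=0  'edcdcabbaaeecd'
  #13 SA[13]=10  'eecd'

SA = [8, 5, 9, 7, 6, 4, 12, 2, 13, 3, 1, 11, 0, 10]
rank  pair      lcp
   1  s[8:],s[5:]  1  'a'
   2  s[5:],s[9:]  1  'a'
   3  s[9:],s[7:]  0  ''
   4  s[7:],s[6:]  1  'b'
   5  s[6:],s[4:]  0  ''
   6  s[4:],s[12:]  1  'c'
   7  s[12:],s[2:]  2  'cd'
   8  s[2:],s[13:]  0  ''
   9  s[13:],s[3:]  1  'd'
  10  s[3:],s[1:]  2  'dc'
  11  s[1:],s[11:]  0  ''
  12  s[11:],s[0:]  1  'e'
  13  s[0:],s[10:]  1  'e'

[0, 1, 1, 0, 1, 0, 1, 2, 0, 1, 2, 0, 1, 1]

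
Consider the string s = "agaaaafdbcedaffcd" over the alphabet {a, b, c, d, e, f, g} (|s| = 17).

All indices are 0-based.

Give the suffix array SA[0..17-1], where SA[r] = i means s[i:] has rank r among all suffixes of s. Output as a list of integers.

[2, 3, 4, 5, 12, 0, 8, 15, 9, 16, 11, 7, 10, 14, 6, 13, 1]

rank | idx | suffix
   0 |   2 | aaaafdbcedaffcd
   1 |   3 | aaafdbcedaffcd
   2 |   4 | aafdbcedaffcd
   3 |   5 | afdbcedaffcd
   4 |  12 | affcd
   5 |   0 | agaaaafdbcedaffcd
   6 |   8 | bcedaffcd
   7 |  15 | cd
   8 |   9 | cedaffcd
   9 |  16 | d
  10 |  11 | daffcd
  11 |   7 | dbcedaffcd
  12 |  10 | edaffcd
  13 |  14 | fcd
  14 |   6 | fdbcedaffcd
  15 |  13 | ffcd
  16 |   1 | gaaaafdbcedaffcd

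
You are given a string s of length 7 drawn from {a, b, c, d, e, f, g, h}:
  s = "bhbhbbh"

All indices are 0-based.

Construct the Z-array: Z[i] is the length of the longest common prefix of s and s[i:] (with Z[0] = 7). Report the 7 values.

[7, 0, 3, 0, 1, 2, 0]

Z[0]=7
i=1: fresh scan; Z[1]=0
i=2: fresh scan; Z[2]=3 extend→box=[2,5)
i=3: min(r-i=2, Z[1]=0)=0; Z[3]=0
i=4: min(r-i=1, Z[2]=3)=1; Z[4]=1
i=5: fresh scan; Z[5]=2 extend→box=[5,7)
i=6: min(r-i=1, Z[1]=0)=0; Z[6]=0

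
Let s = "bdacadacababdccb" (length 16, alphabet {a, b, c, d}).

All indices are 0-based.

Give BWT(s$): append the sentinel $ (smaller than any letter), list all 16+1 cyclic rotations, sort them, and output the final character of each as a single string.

rank  rotation           last
    0  $bdacadacababdccb  b
    1  ababdccb$bdacadac  c
    2  abdccb$bdacadacab  b
    3  acababdccb$bdacad  d
    4  acadacababdccb$bd  d
    5  adacababdccb$bdac  c
    6  b$bdacadacababdcc  c
    7  babdccb$bdacadaca  a
    8  bdacadacababdccb$  $
    9  bdccb$bdacadacaba  a
   10  cababdccb$bdacada  a
   11  cadacababdccb$bda  a
   12  cb$bdacadacababdc  c
   13  ccb$bdacadacababd  d
   14  dacababdccb$bdaca  a
   15  dacadacababdccb$b  b
   16  dccb$bdacadacabab  b

bcbddcca$aaacdabb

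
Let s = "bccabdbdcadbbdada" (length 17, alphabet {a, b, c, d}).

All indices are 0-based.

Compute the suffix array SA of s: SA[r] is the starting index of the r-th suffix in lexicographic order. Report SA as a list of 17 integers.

[16, 3, 14, 9, 11, 0, 12, 4, 6, 2, 8, 1, 15, 13, 10, 5, 7]

sorted suffixes:
  #0 SA[0]=16  'a'
  #1 SA[1]=3  'abdbdcadbbdada'
  #2 SA[2]=14  'ada'
  #3 SA[3]=9  'adbbdada'
  #4 SA[4]=11  'bbdada'
  #5 SA[5]=0  'bccabdbdcadbbdada'
  #6 SA[6]=12  'bdada'
  #7 SA[7]=4  'bdbdcadbbdada'
  #8 SA[8]=6  'bdcadbbdada'
  #9 SA[9]=2  'cabdbdcadbbdada'
  #10 SA[10]=8  'cadbbdada'
  #11 SA[11]=1  'ccabdbdcadbbdada'
  #12 SA[12]=15  'da'
  #13 SA[13]=13  'dada'
  #14 SA[14]=10  'dbbdada'
  #15 SA[15]=5  'dbdcadbbdada'
  #16 SA[16]=7  'dcadbbdada'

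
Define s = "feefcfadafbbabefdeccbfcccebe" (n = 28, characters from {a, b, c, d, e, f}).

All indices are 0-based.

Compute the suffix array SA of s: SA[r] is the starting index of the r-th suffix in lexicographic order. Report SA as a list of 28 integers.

sorted suffixes:
  #0 SA[0]=12  'abefdeccbfcccebe'
  #1 SA[1]=6  'adafbbabefdeccbfcccebe'
  #2 SA[2]=8  'afbbabefdeccbfcccebe'
  #3 SA[3]=11  'babefdeccbfcccebe'
  #4 SA[4]=10  'bbabefdeccbfcccebe'
  #5 SA[5]=26  'be'
  #6 SA[6]=13  'befdeccbfcccebe'
  #7 SA[7]=20  'bfcccebe'
  #8 SA[8]=19  'cbfcccebe'
  #9 SA[9]=18  'ccbfcccebe'
  #10 SA[10]=22  'cccebe'
  #11 SA[11]=23  'ccebe'
  #12 SA[12]=24  'cebe'
  #13 SA[13]=4  'cfadafbbabefdeccbfcccebe'
  #14 SA[14]=7  'dafbbabefdeccbfcccebe'
  #15 SA[15]=16  'deccbfcccebe'
  #16 SA[16]=27  'e'
  #17 SA[17]=25  'ebe'
  #18 SA[18]=17  'eccbfcccebe'
  #19 SA[19]=1  'eefcfadafbbabefdeccbfcccebe'
  #20 SA[20]=2  'efcfadafbbabefdeccbfcccebe'
  #21 SA[21]=14  'efdeccbfcccebe'
  #22 SA[22]=5  'fadafbbabefdeccbfcccebe'
  #23 SA[23]=9  'fbbabefdeccbfcccebe'
  #24 SA[24]=21  'fcccebe'
  #25 SA[25]=3  'fcfadafbbabefdeccbfcccebe'
  #26 SA[26]=15  'fdeccbfcccebe'
  #27 SA[27]=0  'feefcfadafbbabefdeccbfcccebe'

[12, 6, 8, 11, 10, 26, 13, 20, 19, 18, 22, 23, 24, 4, 7, 16, 27, 25, 17, 1, 2, 14, 5, 9, 21, 3, 15, 0]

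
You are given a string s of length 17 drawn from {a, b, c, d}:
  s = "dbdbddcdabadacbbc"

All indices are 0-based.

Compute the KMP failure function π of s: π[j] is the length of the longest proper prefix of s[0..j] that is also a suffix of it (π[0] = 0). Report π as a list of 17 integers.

[0, 0, 1, 2, 3, 1, 0, 1, 0, 0, 0, 1, 0, 0, 0, 0, 0]

π[0] = 0
j=1 s[j]='b': π[1]=0 (border '')
j=2 s[j]='d': π[2]=1 (border 'd')
j=3 s[j]='b': π[3]=2 (border 'db')
j=4 s[j]='d': π[4]=3 (border 'dbd')
j=5 s[j]='d': k: 3→1→0; π[5]=1 (border 'd')
j=6 s[j]='c': k: 1→0; π[6]=0 (border '')
j=7 s[j]='d': π[7]=1 (border 'd')
j=8 s[j]='a': k: 1→0; π[8]=0 (border '')
j=9 s[j]='b': π[9]=0 (border '')
j=10 s[j]='a': π[10]=0 (border '')
j=11 s[j]='d': π[11]=1 (border 'd')
j=12 s[j]='a': k: 1→0; π[12]=0 (border '')
j=13 s[j]='c': π[13]=0 (border '')
j=14 s[j]='b': π[14]=0 (border '')
j=15 s[j]='b': π[15]=0 (border '')
j=16 s[j]='c': π[16]=0 (border '')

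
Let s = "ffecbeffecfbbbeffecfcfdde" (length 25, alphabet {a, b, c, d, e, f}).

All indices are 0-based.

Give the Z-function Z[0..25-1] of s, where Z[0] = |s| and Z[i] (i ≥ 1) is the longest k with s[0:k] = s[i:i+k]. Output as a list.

Z[0]=25
i=1: i≥r, start 0; Z[1]=1 grow→box=[1,2)
i=2: i≥r, start 0; Z[2]=0
i=3: i≥r, start 0; Z[3]=0
i=4: i≥r, start 0; Z[4]=0
i=5: i≥r, start 0; Z[5]=0
i=6: i≥r, start 0; Z[6]=4 grow→box=[6,10)
i=7: min(r-i=3, Z[1]=1)=1; Z[7]=1
i=8: min(r-i=2, Z[2]=0)=0; Z[8]=0
i=9: min(r-i=1, Z[3]=0)=0; Z[9]=0
i=10: i≥r, start 0; Z[10]=1 grow→box=[10,11)
i=11: i≥r, start 0; Z[11]=0
i=12: i≥r, start 0; Z[12]=0
i=13: i≥r, start 0; Z[13]=0
i=14: i≥r, start 0; Z[14]=0
i=15: i≥r, start 0; Z[15]=4 grow→box=[15,19)
i=16: min(r-i=3, Z[1]=1)=1; Z[16]=1
i=17: min(r-i=2, Z[2]=0)=0; Z[17]=0
i=18: min(r-i=1, Z[3]=0)=0; Z[18]=0
i=19: i≥r, start 0; Z[19]=1 grow→box=[19,20)
i=20: i≥r, start 0; Z[20]=0
i=21: i≥r, start 0; Z[21]=1 grow→box=[21,22)
i=22: i≥r, start 0; Z[22]=0
i=23: i≥r, start 0; Z[23]=0
i=24: i≥r, start 0; Z[24]=0

[25, 1, 0, 0, 0, 0, 4, 1, 0, 0, 1, 0, 0, 0, 0, 4, 1, 0, 0, 1, 0, 1, 0, 0, 0]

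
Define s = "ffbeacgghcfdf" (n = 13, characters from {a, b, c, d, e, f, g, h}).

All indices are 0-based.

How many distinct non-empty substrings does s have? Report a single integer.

86

rank→(start, suffix):
  0 → (4, 'acgghcfdf')
  1 → (2, 'beacgghcfdf')
  2 → (9, 'cfdf')
  3 → (5, 'cgghcfdf')
  4 → (11, 'df')
  5 → (3, 'eacgghcfdf')
  6 → (12, 'f')
  7 → (1, 'fbeacgghcfdf')
  8 → (10, 'fdf')
  9 → (0, 'ffbeacgghcfdf')
  10 → (6, 'gghcfdf')
  11 → (7, 'ghcfdf')
  12 → (8, 'hcfdf')

SA = [4, 2, 9, 5, 11, 3, 12, 1, 10, 0, 6, 7, 8]
i: (SA[i-1],SA[i]) lcp shared
  1: (4,2) 0 ''
  2: (2,9) 0 ''
  3: (9,5) 1 'c'
  4: (5,11) 0 ''
  5: (11,3) 0 ''
  6: (3,12) 0 ''
  7: (12,1) 1 'f'
  8: (1,10) 1 'f'
  9: (10,0) 1 'f'
  10: (0,6) 0 ''
  11: (6,7) 1 'g'
  12: (7,8) 0 ''

n(n+1)/2 = 13·14/2 = 91
Σ LCP = 0 + 0 + 0 + 1 + 0 + 0 + 0 + 1 + 1 + 1 + 0 + 1 + 0 = 5
distinct = 91 − 5 = 86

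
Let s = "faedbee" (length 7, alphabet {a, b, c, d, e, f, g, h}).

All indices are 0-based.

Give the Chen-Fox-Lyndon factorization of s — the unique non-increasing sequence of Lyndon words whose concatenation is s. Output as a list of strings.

emit factor 1: 'f' (i=0, period=1)
emit factor 2: 'aedbee' (i=1, period=6)

["f", "aedbee"]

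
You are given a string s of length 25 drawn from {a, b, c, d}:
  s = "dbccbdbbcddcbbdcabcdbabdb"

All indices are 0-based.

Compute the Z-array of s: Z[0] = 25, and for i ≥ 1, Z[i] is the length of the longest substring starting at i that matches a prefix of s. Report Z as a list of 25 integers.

[25, 0, 0, 0, 0, 2, 0, 0, 0, 1, 1, 0, 0, 0, 1, 0, 0, 0, 0, 2, 0, 0, 0, 2, 0]

Z[0]=25
i=1: fresh scan; Z[1]=0
i=2: fresh scan; Z[2]=0
i=3: fresh scan; Z[3]=0
i=4: fresh scan; Z[4]=0
i=5: fresh scan; Z[5]=2 extend→box=[5,7)
i=6: min(r-i=1, Z[1]=0)=0; Z[6]=0
i=7: fresh scan; Z[7]=0
i=8: fresh scan; Z[8]=0
i=9: fresh scan; Z[9]=1 extend→box=[9,10)
i=10: fresh scan; Z[10]=1 extend→box=[10,11)
i=11: fresh scan; Z[11]=0
i=12: fresh scan; Z[12]=0
i=13: fresh scan; Z[13]=0
i=14: fresh scan; Z[14]=1 extend→box=[14,15)
i=15: fresh scan; Z[15]=0
i=16: fresh scan; Z[16]=0
i=17: fresh scan; Z[17]=0
i=18: fresh scan; Z[18]=0
i=19: fresh scan; Z[19]=2 extend→box=[19,21)
i=20: min(r-i=1, Z[1]=0)=0; Z[20]=0
i=21: fresh scan; Z[21]=0
i=22: fresh scan; Z[22]=0
i=23: fresh scan; Z[23]=2 extend→box=[23,25)
i=24: min(r-i=1, Z[1]=0)=0; Z[24]=0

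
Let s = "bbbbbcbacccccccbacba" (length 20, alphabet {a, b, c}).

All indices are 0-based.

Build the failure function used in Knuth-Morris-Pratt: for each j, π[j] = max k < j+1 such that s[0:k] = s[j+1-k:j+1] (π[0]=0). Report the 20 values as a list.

π[0] = 0
j=1 s[j]='b': π[1]=1 (border 'b')
j=2 s[j]='b': π[2]=2 (border 'bb')
j=3 s[j]='b': π[3]=3 (border 'bbb')
j=4 s[j]='b': π[4]=4 (border 'bbbb')
j=5 s[j]='c': k: 4→3→2→1→0; π[5]=0 (border '')
j=6 s[j]='b': π[6]=1 (border 'b')
j=7 s[j]='a': k: 1→0; π[7]=0 (border '')
j=8 s[j]='c': π[8]=0 (border '')
j=9 s[j]='c': π[9]=0 (border '')
j=10 s[j]='c': π[10]=0 (border '')
j=11 s[j]='c': π[11]=0 (border '')
j=12 s[j]='c': π[12]=0 (border '')
j=13 s[j]='c': π[13]=0 (border '')
j=14 s[j]='c': π[14]=0 (border '')
j=15 s[j]='b': π[15]=1 (border 'b')
j=16 s[j]='a': k: 1→0; π[16]=0 (border '')
j=17 s[j]='c': π[17]=0 (border '')
j=18 s[j]='b': π[18]=1 (border 'b')
j=19 s[j]='a': k: 1→0; π[19]=0 (border '')

[0, 1, 2, 3, 4, 0, 1, 0, 0, 0, 0, 0, 0, 0, 0, 1, 0, 0, 1, 0]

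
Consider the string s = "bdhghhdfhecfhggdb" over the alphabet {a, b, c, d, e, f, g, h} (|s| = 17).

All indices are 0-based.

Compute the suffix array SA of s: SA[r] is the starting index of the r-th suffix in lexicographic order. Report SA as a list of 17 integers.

[16, 0, 10, 15, 6, 1, 9, 7, 11, 14, 13, 3, 5, 8, 12, 2, 4]

rank | idx | suffix
   0 |  16 | b
   1 |   0 | bdhghhdfhecfhggdb
   2 |  10 | cfhggdb
   3 |  15 | db
   4 |   6 | dfhecfhggdb
   5 |   1 | dhghhdfhecfhggdb
   6 |   9 | ecfhggdb
   7 |   7 | fhecfhggdb
   8 |  11 | fhggdb
   9 |  14 | gdb
  10 |  13 | ggdb
  11 |   3 | ghhdfhecfhggdb
  12 |   5 | hdfhecfhggdb
  13 |   8 | hecfhggdb
  14 |  12 | hggdb
  15 |   2 | hghhdfhecfhggdb
  16 |   4 | hhdfhecfhggdb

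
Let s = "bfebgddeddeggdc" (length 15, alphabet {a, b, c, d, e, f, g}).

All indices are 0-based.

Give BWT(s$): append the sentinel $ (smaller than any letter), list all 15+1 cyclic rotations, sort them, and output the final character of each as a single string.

c$edggeddfddbgbe

rank  rotation          last
    0  $bfebgddeddeggdc  c
    1  bfebgddeddeggdc$  $
    2  bgddeddeggdc$bfe  e
    3  c$bfebgddeddeggd  d
    4  dc$bfebgddeddegg  g
    5  ddeddeggdc$bfebg  g
    6  ddeggdc$bfebgdde  e
    7  deddeggdc$bfebgd  d
    8  deggdc$bfebgdded  d
    9  ebgddeddeggdc$bf  f
   10  eddeggdc$bfebgdd  d
   11  eggdc$bfebgddedd  d
   12  febgddeddeggdc$b  b
   13  gdc$bfebgddeddeg  g
   14  gddeddeggdc$bfeb  b
   15  ggdc$bfebgddedde  e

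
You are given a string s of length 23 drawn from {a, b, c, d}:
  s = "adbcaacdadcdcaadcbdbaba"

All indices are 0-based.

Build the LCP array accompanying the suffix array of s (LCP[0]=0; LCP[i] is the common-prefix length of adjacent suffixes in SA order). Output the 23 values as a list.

sorted suffixes:
  #0 SA[0]=22  'a'
  #1 SA[1]=4  'aacdadcdcaadcbdbaba'
  #2 SA[2]=13  'aadcbdbaba'
  #3 SA[3]=20  'aba'
  #4 SA[4]=5  'acdadcdcaadcbdbaba'
  #5 SA[5]=0  'adbcaacdadcdcaadcbdbaba'
  #6 SA[6]=14  'adcbdbaba'
  #7 SA[7]=8  'adcdcaadcbdbaba'
  #8 SA[8]=21  'ba'
  #9 SA[9]=19  'baba'
  #10 SA[10]=2  'bcaacdadcdcaadcbdbaba'
  #11 SA[11]=17  'bdbaba'
  #12 SA[12]=3  'caacdadcdcaadcbdbaba'
  #13 SA[13]=12  'caadcbdbaba'
  #14 SA[14]=16  'cbdbaba'
  #15 SA[15]=6  'cdadcdcaadcbdbaba'
  #16 SA[16]=10  'cdcaadcbdbaba'
  #17 SA[17]=7  'dadcdcaadcbdbaba'
  #18 SA[18]=18  'dbaba'
  #19 SA[19]=1  'dbcaacdadcdcaadcbdbaba'
  #20 SA[20]=11  'dcaadcbdbaba'
  #21 SA[21]=15  'dcbdbaba'
  #22 SA[22]=9  'dcdcaadcbdbaba'

SA = [22, 4, 13, 20, 5, 0, 14, 8, 21, 19, 2, 17, 3, 12, 16, 6, 10, 7, 18, 1, 11, 15, 9]
i: (SA[i-1],SA[i]) lcp shared
  1: (22,4) 1 'a'
  2: (4,13) 2 'aa'
  3: (13,20) 1 'a'
  4: (20,5) 1 'a'
  5: (5,0) 1 'a'
  6: (0,14) 2 'ad'
  7: (14,8) 3 'adc'
  8: (8,21) 0 ''
  9: (21,19) 2 'ba'
  10: (19,2) 1 'b'
  11: (2,17) 1 'b'
  12: (17,3) 0 ''
  13: (3,12) 3 'caa'
  14: (12,16) 1 'c'
  15: (16,6) 1 'c'
  16: (6,10) 2 'cd'
  17: (10,7) 0 ''
  18: (7,18) 1 'd'
  19: (18,1) 2 'db'
  20: (1,11) 1 'd'
  21: (11,15) 2 'dc'
  22: (15,9) 2 'dc'

[0, 1, 2, 1, 1, 1, 2, 3, 0, 2, 1, 1, 0, 3, 1, 1, 2, 0, 1, 2, 1, 2, 2]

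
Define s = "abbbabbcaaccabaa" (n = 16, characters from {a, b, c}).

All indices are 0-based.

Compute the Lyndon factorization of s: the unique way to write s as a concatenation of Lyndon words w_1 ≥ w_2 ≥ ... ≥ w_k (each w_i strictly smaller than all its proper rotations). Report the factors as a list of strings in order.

["abbbabbc", "aaccab", "a", "a"]

emit factor 1: 'abbbabbc' (i=0, period=8)
emit factor 2: 'aaccab' (i=8, period=6)
emit factor 3: 'a' (i=14, period=1)
emit factor 4: 'a' (i=15, period=1)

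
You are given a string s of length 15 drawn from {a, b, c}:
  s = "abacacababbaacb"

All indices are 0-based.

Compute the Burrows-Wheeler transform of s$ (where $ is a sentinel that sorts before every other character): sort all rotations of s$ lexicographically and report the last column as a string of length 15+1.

bbc$bcbacbaaaaaa

rank  rotation          last
    0  $abacacababbaacb  b
    1  aacb$abacacababb  b
    2  ababbaacb$abacac  c
    3  abacacababbaacb$  $
    4  abbaacb$abacacab  b
    5  acababbaacb$abac  c
    6  acacababbaacb$ab  b
    7  acb$abacacababba  a
    8  b$abacacababbaac  c
    9  baacb$abacacabab  b
   10  babbaacb$abacaca  a
   11  bacacababbaacb$a  a
   12  bbaacb$abacacaba  a
   13  cababbaacb$abaca  a
   14  cacababbaacb$aba  a
   15  cb$abacacababbaa  a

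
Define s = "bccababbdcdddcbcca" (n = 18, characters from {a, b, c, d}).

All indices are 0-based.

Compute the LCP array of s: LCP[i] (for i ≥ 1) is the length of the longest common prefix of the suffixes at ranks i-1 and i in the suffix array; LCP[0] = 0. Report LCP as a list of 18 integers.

[0, 1, 2, 0, 1, 1, 4, 1, 0, 2, 1, 1, 3, 1, 0, 2, 1, 2]

rank→(start, suffix):
  0 → (17, 'a')
  1 → (3, 'ababbdcdddcbcca')
  2 → (5, 'abbdcdddcbcca')
  3 → (4, 'babbdcdddcbcca')
  4 → (6, 'bbdcdddcbcca')
  5 → (14, 'bcca')
  6 → (0, 'bccababbdcdddcbcca')
  7 → (7, 'bdcdddcbcca')
  8 → (16, 'ca')
  9 → (2, 'cababbdcdddcbcca')
  10 → (13, 'cbcca')
  11 → (15, 'cca')
  12 → (1, 'ccababbdcdddcbcca')
  13 → (9, 'cdddcbcca')
  14 → (12, 'dcbcca')
  15 → (8, 'dcdddcbcca')
  16 → (11, 'ddcbcca')
  17 → (10, 'dddcbcca')

SA = [17, 3, 5, 4, 6, 14, 0, 7, 16, 2, 13, 15, 1, 9, 12, 8, 11, 10]
[i] adj suffixes → lcp
  [1] 17/3 → 1 ('a')
  [2] 3/5 → 2 ('ab')
  [3] 5/4 → 0 ('')
  [4] 4/6 → 1 ('b')
  [5] 6/14 → 1 ('b')
  [6] 14/0 → 4 ('bcca')
  [7] 0/7 → 1 ('b')
  [8] 7/16 → 0 ('')
  [9] 16/2 → 2 ('ca')
  [10] 2/13 → 1 ('c')
  [11] 13/15 → 1 ('c')
  [12] 15/1 → 3 ('cca')
  [13] 1/9 → 1 ('c')
  [14] 9/12 → 0 ('')
  [15] 12/8 → 2 ('dc')
  [16] 8/11 → 1 ('d')
  [17] 11/10 → 2 ('dd')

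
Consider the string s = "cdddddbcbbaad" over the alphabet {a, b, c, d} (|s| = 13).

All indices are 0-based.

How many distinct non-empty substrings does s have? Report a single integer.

76

rank→(start, suffix):
  0 → (10, 'aad')
  1 → (11, 'ad')
  2 → (9, 'baad')
  3 → (8, 'bbaad')
  4 → (6, 'bcbbaad')
  5 → (7, 'cbbaad')
  6 → (0, 'cdddddbcbbaad')
  7 → (12, 'd')
  8 → (5, 'dbcbbaad')
  9 → (4, 'ddbcbbaad')
  10 → (3, 'dddbcbbaad')
  11 → (2, 'ddddbcbbaad')
  12 → (1, 'dddddbcbbaad')

SA = [10, 11, 9, 8, 6, 7, 0, 12, 5, 4, 3, 2, 1]
i: (SA[i-1],SA[i]) lcp shared
  1: (10,11) 1 'a'
  2: (11,9) 0 ''
  3: (9,8) 1 'b'
  4: (8,6) 1 'b'
  5: (6,7) 0 ''
  6: (7,0) 1 'c'
  7: (0,12) 0 ''
  8: (12,5) 1 'd'
  9: (5,4) 1 'd'
  10: (4,3) 2 'dd'
  11: (3,2) 3 'ddd'
  12: (2,1) 4 'dddd'

n(n+1)/2 = 13·14/2 = 91
Σ LCP = 0 + 1 + 0 + 1 + 1 + 0 + 1 + 0 + 1 + 1 + 2 + 3 + 4 = 15
distinct = 91 − 15 = 76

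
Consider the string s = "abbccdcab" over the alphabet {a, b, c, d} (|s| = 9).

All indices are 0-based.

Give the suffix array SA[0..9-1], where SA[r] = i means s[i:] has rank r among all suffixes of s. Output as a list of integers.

rank→(start, suffix):
  0 → (7, 'ab')
  1 → (0, 'abbccdcab')
  2 → (8, 'b')
  3 → (1, 'bbccdcab')
  4 → (2, 'bccdcab')
  5 → (6, 'cab')
  6 → (3, 'ccdcab')
  7 → (4, 'cdcab')
  8 → (5, 'dcab')

[7, 0, 8, 1, 2, 6, 3, 4, 5]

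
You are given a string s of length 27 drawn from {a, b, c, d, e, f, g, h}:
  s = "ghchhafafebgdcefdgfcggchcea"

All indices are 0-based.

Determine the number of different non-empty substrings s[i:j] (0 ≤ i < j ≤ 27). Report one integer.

355

rank→(start, suffix):
  0 → (26, 'a')
  1 → (5, 'afafebgdcefdgfcggchcea')
  2 → (7, 'afebgdcefdgfcggchcea')
  3 → (10, 'bgdcefdgfcggchcea')
  4 → (24, 'cea')
  5 → (13, 'cefdgfcggchcea')
  6 → (19, 'cggchcea')
  7 → (22, 'chcea')
  8 → (2, 'chhafafebgdcefdgfcggchcea')
  9 → (12, 'dcefdgfcggchcea')
  10 → (16, 'dgfcggchcea')
  11 → (25, 'ea')
  12 → (9, 'ebgdcefdgfcggchcea')
  13 → (14, 'efdgfcggchcea')
  14 → (6, 'fafebgdcefdgfcggchcea')
  15 → (18, 'fcggchcea')
  16 → (15, 'fdgfcggchcea')
  17 → (8, 'febgdcefdgfcggchcea')
  18 → (21, 'gchcea')
  19 → (11, 'gdcefdgfcggchcea')
  20 → (17, 'gfcggchcea')
  21 → (20, 'ggchcea')
  22 → (0, 'ghchhafafebgdcefdgfcggchcea')
  23 → (4, 'hafafebgdcefdgfcggchcea')
  24 → (23, 'hcea')
  25 → (1, 'hchhafafebgdcefdgfcggchcea')
  26 → (3, 'hhafafebgdcefdgfcggchcea')

SA = [26, 5, 7, 10, 24, 13, 19, 22, 2, 12, 16, 25, 9, 14, 6, 18, 15, 8, 21, 11, 17, 20, 0, 4, 23, 1, 3]
[i] adj suffixes → lcp
  [1] 26/5 → 1 ('a')
  [2] 5/7 → 2 ('af')
  [3] 7/10 → 0 ('')
  [4] 10/24 → 0 ('')
  [5] 24/13 → 2 ('ce')
  [6] 13/19 → 1 ('c')
  [7] 19/22 → 1 ('c')
  [8] 22/2 → 2 ('ch')
  [9] 2/12 → 0 ('')
  [10] 12/16 → 1 ('d')
  [11] 16/25 → 0 ('')
  [12] 25/9 → 1 ('e')
  [13] 9/14 → 1 ('e')
  [14] 14/6 → 0 ('')
  [15] 6/18 → 1 ('f')
  [16] 18/15 → 1 ('f')
  [17] 15/8 → 1 ('f')
  [18] 8/21 → 0 ('')
  [19] 21/11 → 1 ('g')
  [20] 11/17 → 1 ('g')
  [21] 17/20 → 1 ('g')
  [22] 20/0 → 1 ('g')
  [23] 0/4 → 0 ('')
  [24] 4/23 → 1 ('h')
  [25] 23/1 → 2 ('hc')
  [26] 1/3 → 1 ('h')

n(n+1)/2 = 27·28/2 = 378
Σ LCP = 0 + 1 + 2 + 0 + 0 + 2 + 1 + 1 + 2 + 0 + 1 + 0 + 1 + 1 + 0 + 1 + 1 + 1 + 0 + 1 + 1 + 1 + 1 + 0 + 1 + 2 + 1 = 23
distinct = 378 − 23 = 355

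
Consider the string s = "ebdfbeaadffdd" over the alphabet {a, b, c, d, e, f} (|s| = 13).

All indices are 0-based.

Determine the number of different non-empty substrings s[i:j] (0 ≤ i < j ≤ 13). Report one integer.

rank→(start, suffix):
  0 → (6, 'aadffdd')
  1 → (7, 'adffdd')
  2 → (1, 'bdfbeaadffdd')
  3 → (4, 'beaadffdd')
  4 → (12, 'd')
  5 → (11, 'dd')
  6 → (2, 'dfbeaadffdd')
  7 → (8, 'dffdd')
  8 → (5, 'eaadffdd')
  9 → (0, 'ebdfbeaadffdd')
  10 → (3, 'fbeaadffdd')
  11 → (10, 'fdd')
  12 → (9, 'ffdd')

SA = [6, 7, 1, 4, 12, 11, 2, 8, 5, 0, 3, 10, 9]
rank  pair      lcp
   1  s[6:],s[7:]  1  'a'
   2  s[7:],s[1:]  0  ''
   3  s[1:],s[4:]  1  'b'
   4  s[4:],s[12:]  0  ''
   5  s[12:],s[11:]  1  'd'
   6  s[11:],s[2:]  1  'd'
   7  s[2:],s[8:]  2  'df'
   8  s[8:],s[5:]  0  ''
   9  s[5:],s[0:]  1  'e'
  10  s[0:],s[3:]  0  ''
  11  s[3:],s[10:]  1  'f'
  12  s[10:],s[9:]  1  'f'

n(n+1)/2 = 13·14/2 = 91
Σ LCP = 0 + 1 + 0 + 1 + 0 + 1 + 1 + 2 + 0 + 1 + 0 + 1 + 1 = 9
distinct = 91 − 9 = 82

82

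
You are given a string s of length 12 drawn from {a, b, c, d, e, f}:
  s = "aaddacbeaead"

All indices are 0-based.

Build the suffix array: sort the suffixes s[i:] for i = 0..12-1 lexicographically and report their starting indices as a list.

[0, 4, 10, 1, 8, 6, 5, 11, 3, 2, 9, 7]

sorted suffixes:
  #0 SA[0]=0  'aaddacbeaead'
  #1 SA[1]=4  'acbeaead'
  #2 SA[2]=10  'ad'
  #3 SA[3]=1  'addacbeaead'
  #4 SA[4]=8  'aead'
  #5 SA[5]=6  'beaead'
  #6 SA[6]=5  'cbeaead'
  #7 SA[7]=11  'd'
  #8 SA[8]=3  'dacbeaead'
  #9 SA[9]=2  'ddacbeaead'
  #10 SA[10]=9  'ead'
  #11 SA[11]=7  'eaead'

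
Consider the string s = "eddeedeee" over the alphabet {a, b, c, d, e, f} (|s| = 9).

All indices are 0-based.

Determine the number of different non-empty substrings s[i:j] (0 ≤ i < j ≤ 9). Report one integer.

sorted suffixes:
  #0 SA[0]=1  'ddeedeee'
  #1 SA[1]=2  'deedeee'
  #2 SA[2]=5  'deee'
  #3 SA[3]=8  'e'
  #4 SA[4]=0  'eddeedeee'
  #5 SA[5]=4  'edeee'
  #6 SA[6]=7  'ee'
  #7 SA[7]=3  'eedeee'
  #8 SA[8]=6  'eee'

SA = [1, 2, 5, 8, 0, 4, 7, 3, 6]
[i] adj suffixes → lcp
  [1] 1/2 → 1 ('d')
  [2] 2/5 → 3 ('dee')
  [3] 5/8 → 0 ('')
  [4] 8/0 → 1 ('e')
  [5] 0/4 → 2 ('ed')
  [6] 4/7 → 1 ('e')
  [7] 7/3 → 2 ('ee')
  [8] 3/6 → 2 ('ee')

n(n+1)/2 = 9·10/2 = 45
Σ LCP = 0 + 1 + 3 + 0 + 1 + 2 + 1 + 2 + 2 = 12
distinct = 45 − 12 = 33

33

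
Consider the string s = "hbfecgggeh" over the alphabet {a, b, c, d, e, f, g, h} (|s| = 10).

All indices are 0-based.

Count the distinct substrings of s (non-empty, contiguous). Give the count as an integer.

sorted suffixes:
  #0 SA[0]=1  'bfecgggeh'
  #1 SA[1]=4  'cgggeh'
  #2 SA[2]=3  'ecgggeh'
  #3 SA[3]=8  'eh'
  #4 SA[4]=2  'fecgggeh'
  #5 SA[5]=7  'geh'
  #6 SA[6]=6  'ggeh'
  #7 SA[7]=5  'gggeh'
  #8 SA[8]=9  'h'
  #9 SA[9]=0  'hbfecgggeh'

SA = [1, 4, 3, 8, 2, 7, 6, 5, 9, 0]
rank  pair      lcp
   1  s[1:],s[4:]  0  ''
   2  s[4:],s[3:]  0  ''
   3  s[3:],s[8:]  1  'e'
   4  s[8:],s[2:]  0  ''
   5  s[2:],s[7:]  0  ''
   6  s[7:],s[6:]  1  'g'
   7  s[6:],s[5:]  2  'gg'
   8  s[5:],s[9:]  0  ''
   9  s[9:],s[0:]  1  'h'

n(n+1)/2 = 10·11/2 = 55
Σ LCP = 0 + 0 + 0 + 1 + 0 + 0 + 1 + 2 + 0 + 1 = 5
distinct = 55 − 5 = 50

50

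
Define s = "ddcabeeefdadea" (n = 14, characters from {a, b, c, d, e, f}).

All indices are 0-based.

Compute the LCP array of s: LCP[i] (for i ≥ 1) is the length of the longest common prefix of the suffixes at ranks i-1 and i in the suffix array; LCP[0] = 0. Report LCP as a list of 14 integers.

sorted suffixes:
  #0 SA[0]=13  'a'
  #1 SA[1]=3  'abeeefdadea'
  #2 SA[2]=10  'adea'
  #3 SA[3]=4  'beeefdadea'
  #4 SA[4]=2  'cabeeefdadea'
  #5 SA[5]=9  'dadea'
  #6 SA[6]=1  'dcabeeefdadea'
  #7 SA[7]=0  'ddcabeeefdadea'
  #8 SA[8]=11  'dea'
  #9 SA[9]=12  'ea'
  #10 SA[10]=5  'eeefdadea'
  #11 SA[11]=6  'eefdadea'
  #12 SA[12]=7  'efdadea'
  #13 SA[13]=8  'fdadea'

SA = [13, 3, 10, 4, 2, 9, 1, 0, 11, 12, 5, 6, 7, 8]
[i] adj suffixes → lcp
  [1] 13/3 → 1 ('a')
  [2] 3/10 → 1 ('a')
  [3] 10/4 → 0 ('')
  [4] 4/2 → 0 ('')
  [5] 2/9 → 0 ('')
  [6] 9/1 → 1 ('d')
  [7] 1/0 → 1 ('d')
  [8] 0/11 → 1 ('d')
  [9] 11/12 → 0 ('')
  [10] 12/5 → 1 ('e')
  [11] 5/6 → 2 ('ee')
  [12] 6/7 → 1 ('e')
  [13] 7/8 → 0 ('')

[0, 1, 1, 0, 0, 0, 1, 1, 1, 0, 1, 2, 1, 0]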